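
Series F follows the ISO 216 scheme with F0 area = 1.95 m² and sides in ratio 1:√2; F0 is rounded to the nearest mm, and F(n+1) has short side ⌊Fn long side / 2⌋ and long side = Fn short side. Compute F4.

293 × 415 mm

Let F0's short side be w mm. w · w√2 = 1.95 m² = 1,950,000 mm², so w ≈ 1174.2 mm and w√2 ≈ 1660.6 mm → F0 = 1174 × 1661 mm.
F1: ⌊1661/2⌋ × 1174 = 830 × 1174 mm
F2: ⌊1174/2⌋ × 830 = 587 × 830 mm
F3: ⌊830/2⌋ × 587 = 415 × 587 mm
F4: ⌊587/2⌋ × 415 = 293 × 415 mm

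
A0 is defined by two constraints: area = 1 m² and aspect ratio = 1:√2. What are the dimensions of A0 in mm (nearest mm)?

841 × 1189 mm

Let the short side be w mm. Then the long side is w√2 and w · w√2 = 10⁶ mm².
w² = 10⁶/√2, so w = 1000 / 2^(1/4) ≈ 840.9 mm; long side = 1000 · 2^(1/4) ≈ 1189.2 mm.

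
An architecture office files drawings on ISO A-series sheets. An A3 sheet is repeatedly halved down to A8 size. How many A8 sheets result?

A3 = 297 × 420 mm; A8 = 52 × 74 mm.
Each halving step doubles the count; 5 steps from A3 to A8.
2^5 = 32.

32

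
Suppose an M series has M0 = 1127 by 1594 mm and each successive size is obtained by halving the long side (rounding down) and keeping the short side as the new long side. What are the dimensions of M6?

M1: ⌊1594/2⌋ × 1127 = 797 × 1127 mm
M2: ⌊1127/2⌋ × 797 = 563 × 797 mm
M3: ⌊797/2⌋ × 563 = 398 × 563 mm
M4: ⌊563/2⌋ × 398 = 281 × 398 mm
M5: ⌊398/2⌋ × 281 = 199 × 281 mm
M6: ⌊281/2⌋ × 199 = 140 × 199 mm

140 × 199 mm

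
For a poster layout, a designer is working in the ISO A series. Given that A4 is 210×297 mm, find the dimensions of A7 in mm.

74 × 105 mm

A5: ⌊297/2⌋ × 210 = 148 × 210 mm
A6: ⌊210/2⌋ × 148 = 105 × 148 mm
A7: ⌊148/2⌋ × 105 = 74 × 105 mm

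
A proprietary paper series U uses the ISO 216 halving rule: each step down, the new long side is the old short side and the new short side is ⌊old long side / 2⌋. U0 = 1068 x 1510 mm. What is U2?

U1: ⌊1510/2⌋ × 1068 = 755 × 1068 mm
U2: ⌊1068/2⌋ × 755 = 534 × 755 mm

534 × 755 mm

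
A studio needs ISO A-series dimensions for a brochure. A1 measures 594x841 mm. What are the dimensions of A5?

A2: ⌊841/2⌋ × 594 = 420 × 594 mm
A3: ⌊594/2⌋ × 420 = 297 × 420 mm
A4: ⌊420/2⌋ × 297 = 210 × 297 mm
A5: ⌊297/2⌋ × 210 = 148 × 210 mm

148 × 210 mm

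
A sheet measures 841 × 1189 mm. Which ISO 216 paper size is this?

Aspect ratio 1189/841 ≈ 1.414 — close to the ISO √2 ≈ 1.414.
In the A-series (A0 area = 1 m²): A0 = 841 × 1189 mm.

A0 (841 × 1189 mm)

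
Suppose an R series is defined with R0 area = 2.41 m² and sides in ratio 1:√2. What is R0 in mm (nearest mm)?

1305 × 1846 mm

Let the short side be w mm. Then w · w√2 = 2.41 m² = 2,410,000 mm².
w² = 2,410,000/√2, so w ≈ 1305.4 mm; long side = w√2 ≈ 1846.1 mm.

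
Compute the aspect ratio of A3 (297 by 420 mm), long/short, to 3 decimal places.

1.414

420 / 297 = 1.414
Matches √2 ≈ 1.414 — the ISO 216 defining ratio.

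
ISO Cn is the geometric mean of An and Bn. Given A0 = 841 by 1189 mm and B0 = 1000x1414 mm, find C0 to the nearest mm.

Short side: √(841 · 1000) = √841000 ≈ 917.1 → 917 mm
Long side: √(1189 · 1414) = √1681246 ≈ 1296.6 → 1297 mm

917 × 1297 mm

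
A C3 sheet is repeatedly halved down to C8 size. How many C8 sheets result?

32

Each ISO step halves the sheet: 1 × C3 → 2 × C4 → 4 × C5 → 8 × C6 → …
From C3 to C8 is 5 halving steps: 2^5 = 32.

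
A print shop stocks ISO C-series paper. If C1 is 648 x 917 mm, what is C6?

114 × 162 mm

C2: ⌊917/2⌋ × 648 = 458 × 648 mm
C3: ⌊648/2⌋ × 458 = 324 × 458 mm
C4: ⌊458/2⌋ × 324 = 229 × 324 mm
C5: ⌊324/2⌋ × 229 = 162 × 229 mm
C6: ⌊229/2⌋ × 162 = 114 × 162 mm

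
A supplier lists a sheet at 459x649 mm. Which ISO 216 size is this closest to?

Aspect ratio 649/459 ≈ 1.414 — close to the ISO √2 ≈ 1.414.
In the C-series (envelope sizes, between A and B): C2 = 458 × 648 mm.
Off by 2 mm total — nearest standard size.

C2 (458 × 648 mm)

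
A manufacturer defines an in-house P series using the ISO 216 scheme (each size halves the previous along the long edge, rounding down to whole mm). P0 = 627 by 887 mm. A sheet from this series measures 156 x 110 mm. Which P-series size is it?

P5

P0: 627 × 887 mm
P1: 443 × 627 mm
P2: 313 × 443 mm
P3: 221 × 313 mm
P4: 156 × 221 mm
P5: 110 × 156 mm
P6: 78 × 110 mm
→ matches P5.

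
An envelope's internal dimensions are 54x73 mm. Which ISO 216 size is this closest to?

A8 (52 × 74 mm)

Aspect ratio 73/54 ≈ 1.352 (ISO target is √2 ≈ 1.414).
In the A-series (A0 area = 1 m²): A8 = 52 × 74 mm.
Off by 3 mm total — nearest standard size.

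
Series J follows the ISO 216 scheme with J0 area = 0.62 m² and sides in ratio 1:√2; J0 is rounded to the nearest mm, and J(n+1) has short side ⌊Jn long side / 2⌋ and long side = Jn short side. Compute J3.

Let J0's short side be w mm. w · w√2 = 0.62 m² = 620,000 mm², so w ≈ 662.1 mm and w√2 ≈ 936.4 mm → J0 = 662 × 936 mm.
J1: ⌊936/2⌋ × 662 = 468 × 662 mm
J2: ⌊662/2⌋ × 468 = 331 × 468 mm
J3: ⌊468/2⌋ × 331 = 234 × 331 mm

234 × 331 mm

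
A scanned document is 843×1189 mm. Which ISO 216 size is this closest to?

Aspect ratio 1189/843 ≈ 1.410 — close to the ISO √2 ≈ 1.414.
In the A-series (A0 area = 1 m²): A0 = 841 × 1189 mm.
Off by 2 mm total — nearest standard size.

A0 (841 × 1189 mm)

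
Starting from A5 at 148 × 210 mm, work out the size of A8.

52 × 74 mm

A6: ⌊210/2⌋ × 148 = 105 × 148 mm
A7: ⌊148/2⌋ × 105 = 74 × 105 mm
A8: ⌊105/2⌋ × 74 = 52 × 74 mm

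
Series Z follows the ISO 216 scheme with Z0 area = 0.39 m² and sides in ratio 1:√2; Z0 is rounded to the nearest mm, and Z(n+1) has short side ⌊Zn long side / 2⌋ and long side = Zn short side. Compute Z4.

131 × 185 mm

Let Z0's short side be w mm. w · w√2 = 0.39 m² = 390,000 mm², so w ≈ 525.1 mm and w√2 ≈ 742.7 mm → Z0 = 525 × 743 mm.
Z1: ⌊743/2⌋ × 525 = 371 × 525 mm
Z2: ⌊525/2⌋ × 371 = 262 × 371 mm
Z3: ⌊371/2⌋ × 262 = 185 × 262 mm
Z4: ⌊262/2⌋ × 185 = 131 × 185 mm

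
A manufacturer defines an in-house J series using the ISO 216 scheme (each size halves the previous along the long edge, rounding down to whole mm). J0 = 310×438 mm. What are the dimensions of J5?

54 × 77 mm

J1: ⌊438/2⌋ × 310 = 219 × 310 mm
J2: ⌊310/2⌋ × 219 = 155 × 219 mm
J3: ⌊219/2⌋ × 155 = 109 × 155 mm
J4: ⌊155/2⌋ × 109 = 77 × 109 mm
J5: ⌊109/2⌋ × 77 = 54 × 77 mm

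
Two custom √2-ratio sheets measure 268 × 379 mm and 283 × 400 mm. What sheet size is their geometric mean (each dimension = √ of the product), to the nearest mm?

275 × 389 mm

Short side: √(268 · 283) = √75844 ≈ 275.4 → 275 mm
Long side: √(379 · 400) = √151600 ≈ 389.4 → 389 mm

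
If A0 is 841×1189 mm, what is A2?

A1: ⌊1189/2⌋ × 841 = 594 × 841 mm
A2: ⌊841/2⌋ × 594 = 420 × 594 mm

420 × 594 mm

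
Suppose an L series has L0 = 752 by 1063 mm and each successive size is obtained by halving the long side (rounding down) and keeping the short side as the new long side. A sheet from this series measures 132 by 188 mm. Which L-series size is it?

L0: 752 × 1063 mm
L1: 531 × 752 mm
L2: 376 × 531 mm
L3: 265 × 376 mm
L4: 188 × 265 mm
L5: 132 × 188 mm
L6: 94 × 132 mm
→ matches L5.

L5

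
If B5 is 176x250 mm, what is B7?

88 × 125 mm

B6: ⌊250/2⌋ × 176 = 125 × 176 mm
B7: ⌊176/2⌋ × 125 = 88 × 125 mm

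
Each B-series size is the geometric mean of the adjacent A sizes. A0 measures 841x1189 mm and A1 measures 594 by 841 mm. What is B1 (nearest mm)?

707 × 1000 mm

Short side: √(841 · 594) = √499554 ≈ 706.8 → 707 mm
Long side: √(1189 · 841) = √999949 ≈ 1000.0 → 1000 mm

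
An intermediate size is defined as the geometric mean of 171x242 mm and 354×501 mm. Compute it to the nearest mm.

246 × 348 mm

Short side: √(171 · 354) = √60534 ≈ 246.0 → 246 mm
Long side: √(242 · 501) = √121242 ≈ 348.2 → 348 mm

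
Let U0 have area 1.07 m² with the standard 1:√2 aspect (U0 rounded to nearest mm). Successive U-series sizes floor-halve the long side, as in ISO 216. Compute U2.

Let U0's short side be w mm. w · w√2 = 1.07 m² = 1,070,000 mm², so w ≈ 869.8 mm and w√2 ≈ 1230.1 mm → U0 = 870 × 1230 mm.
U1: ⌊1230/2⌋ × 870 = 615 × 870 mm
U2: ⌊870/2⌋ × 615 = 435 × 615 mm

435 × 615 mm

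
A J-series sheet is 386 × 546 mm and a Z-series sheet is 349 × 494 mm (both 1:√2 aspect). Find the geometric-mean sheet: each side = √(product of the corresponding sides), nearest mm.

Short side: √(386 · 349) = √134714 ≈ 367.0 → 367 mm
Long side: √(546 · 494) = √269724 ≈ 519.3 → 519 mm

367 × 519 mm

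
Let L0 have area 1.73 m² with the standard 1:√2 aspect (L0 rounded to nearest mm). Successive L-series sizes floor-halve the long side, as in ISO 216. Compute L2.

553 × 782 mm

Let L0's short side be w mm. w · w√2 = 1.73 m² = 1,730,000 mm², so w ≈ 1106.0 mm and w√2 ≈ 1564.2 mm → L0 = 1106 × 1564 mm.
L1: ⌊1564/2⌋ × 1106 = 782 × 1106 mm
L2: ⌊1106/2⌋ × 782 = 553 × 782 mm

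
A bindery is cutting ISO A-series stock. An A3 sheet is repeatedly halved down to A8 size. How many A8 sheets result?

32

Each ISO step halves the sheet: 1 × A3 → 2 × A4 → 4 × A5 → 8 × A6 → …
From A3 to A8 is 5 halving steps: 2^5 = 32.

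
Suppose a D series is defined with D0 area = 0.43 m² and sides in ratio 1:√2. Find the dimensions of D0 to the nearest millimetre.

Let the short side be w mm. Then w · w√2 = 0.43 m² = 430,000 mm².
w² = 430,000/√2, so w ≈ 551.4 mm; long side = w√2 ≈ 779.8 mm.

551 × 780 mm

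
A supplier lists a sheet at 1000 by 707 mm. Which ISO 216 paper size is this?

Aspect ratio 1000/707 ≈ 1.414 — close to the ISO √2 ≈ 1.414.
In the B-series (B0 = 1000 × 1414 mm): B1 = 707 × 1000 mm.

B1 (707 × 1000 mm)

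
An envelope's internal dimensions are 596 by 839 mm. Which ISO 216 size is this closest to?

A1 (594 × 841 mm)

Aspect ratio 839/596 ≈ 1.408 — close to the ISO √2 ≈ 1.414.
In the A-series (A0 area = 1 m²): A1 = 594 × 841 mm.
Off by 4 mm total — nearest standard size.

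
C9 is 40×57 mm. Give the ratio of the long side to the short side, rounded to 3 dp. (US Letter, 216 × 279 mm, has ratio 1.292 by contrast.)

57 / 40 = 1.425
ISO 216 targets √2 ≈ 1.414; the +0.011 deviation is from mm rounding.

1.425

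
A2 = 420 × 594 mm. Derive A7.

74 × 105 mm

A3: ⌊594/2⌋ × 420 = 297 × 420 mm
A4: ⌊420/2⌋ × 297 = 210 × 297 mm
A5: ⌊297/2⌋ × 210 = 148 × 210 mm
A6: ⌊210/2⌋ × 148 = 105 × 148 mm
A7: ⌊148/2⌋ × 105 = 74 × 105 mm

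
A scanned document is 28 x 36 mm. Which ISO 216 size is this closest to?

Aspect ratio 36/28 ≈ 1.286 (ISO target is √2 ≈ 1.414).
In the A-series (A0 area = 1 m²): A10 = 26 × 37 mm.
Off by 3 mm total — nearest standard size.

A10 (26 × 37 mm)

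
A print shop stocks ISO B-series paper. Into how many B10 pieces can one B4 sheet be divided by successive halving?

64

B4 = 250 × 353 mm; B10 = 31 × 44 mm.
Each halving step doubles the count; 6 steps from B4 to B10.
2^6 = 64.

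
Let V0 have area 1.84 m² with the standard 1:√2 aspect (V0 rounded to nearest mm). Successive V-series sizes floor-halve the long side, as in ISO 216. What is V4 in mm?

Let V0's short side be w mm. w · w√2 = 1.84 m² = 1,840,000 mm², so w ≈ 1140.6 mm and w√2 ≈ 1613.1 mm → V0 = 1141 × 1613 mm.
V1: ⌊1613/2⌋ × 1141 = 806 × 1141 mm
V2: ⌊1141/2⌋ × 806 = 570 × 806 mm
V3: ⌊806/2⌋ × 570 = 403 × 570 mm
V4: ⌊570/2⌋ × 403 = 285 × 403 mm

285 × 403 mm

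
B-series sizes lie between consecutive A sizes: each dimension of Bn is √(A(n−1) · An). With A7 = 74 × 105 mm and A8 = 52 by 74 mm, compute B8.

Short side: √(74 · 52) = √3848 ≈ 62.0 → 62 mm
Long side: √(105 · 74) = √7770 ≈ 88.1 → 88 mm

62 × 88 mm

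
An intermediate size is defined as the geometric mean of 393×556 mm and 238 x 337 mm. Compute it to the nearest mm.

Short side: √(393 · 238) = √93534 ≈ 305.8 → 306 mm
Long side: √(556 · 337) = √187372 ≈ 432.9 → 433 mm

306 × 433 mm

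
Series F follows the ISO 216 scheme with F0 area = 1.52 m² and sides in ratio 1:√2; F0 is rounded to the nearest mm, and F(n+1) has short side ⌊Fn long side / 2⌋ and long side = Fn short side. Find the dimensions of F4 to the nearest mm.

Let F0's short side be w mm. w · w√2 = 1.52 m² = 1,520,000 mm², so w ≈ 1036.7 mm and w√2 ≈ 1466.2 mm → F0 = 1037 × 1466 mm.
F1: ⌊1466/2⌋ × 1037 = 733 × 1037 mm
F2: ⌊1037/2⌋ × 733 = 518 × 733 mm
F3: ⌊733/2⌋ × 518 = 366 × 518 mm
F4: ⌊518/2⌋ × 366 = 259 × 366 mm

259 × 366 mm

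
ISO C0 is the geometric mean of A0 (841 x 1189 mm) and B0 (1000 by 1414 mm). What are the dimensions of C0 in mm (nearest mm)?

Short: √(841 · 1000) = √841000 ≈ 917.1 mm.
Long: √(1189 · 1414) = √1681246 ≈ 1296.6 mm.

917 × 1297 mm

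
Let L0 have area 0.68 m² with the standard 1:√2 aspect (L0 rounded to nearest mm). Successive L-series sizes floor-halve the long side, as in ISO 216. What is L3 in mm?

Let L0's short side be w mm. w · w√2 = 0.68 m² = 680,000 mm², so w ≈ 693.4 mm and w√2 ≈ 980.6 mm → L0 = 693 × 981 mm.
L1: ⌊981/2⌋ × 693 = 490 × 693 mm
L2: ⌊693/2⌋ × 490 = 346 × 490 mm
L3: ⌊490/2⌋ × 346 = 245 × 346 mm

245 × 346 mm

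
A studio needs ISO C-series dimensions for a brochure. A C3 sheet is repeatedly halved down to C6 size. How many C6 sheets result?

8

Each ISO step halves the sheet: 1 × C3 → 2 × C4 → 4 × C5 → 8 × C6
From C3 to C6 is 3 halving steps: 2^3 = 8.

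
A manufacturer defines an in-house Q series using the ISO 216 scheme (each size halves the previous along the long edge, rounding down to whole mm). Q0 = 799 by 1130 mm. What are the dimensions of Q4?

Q1: ⌊1130/2⌋ × 799 = 565 × 799 mm
Q2: ⌊799/2⌋ × 565 = 399 × 565 mm
Q3: ⌊565/2⌋ × 399 = 282 × 399 mm
Q4: ⌊399/2⌋ × 282 = 199 × 282 mm

199 × 282 mm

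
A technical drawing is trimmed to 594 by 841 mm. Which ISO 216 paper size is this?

Aspect ratio 841/594 ≈ 1.416 — close to the ISO √2 ≈ 1.414.
In the A-series (A0 area = 1 m²): A1 = 594 × 841 mm.

A1 (594 × 841 mm)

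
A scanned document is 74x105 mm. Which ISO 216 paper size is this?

A7 (74 × 105 mm)

Aspect ratio 105/74 ≈ 1.419 — close to the ISO √2 ≈ 1.414.
In the A-series (A0 area = 1 m²): A7 = 74 × 105 mm.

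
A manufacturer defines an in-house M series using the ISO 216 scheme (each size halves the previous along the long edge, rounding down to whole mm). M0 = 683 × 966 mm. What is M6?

85 × 120 mm

M1: ⌊966/2⌋ × 683 = 483 × 683 mm
M2: ⌊683/2⌋ × 483 = 341 × 483 mm
M3: ⌊483/2⌋ × 341 = 241 × 341 mm
M4: ⌊341/2⌋ × 241 = 170 × 241 mm
M5: ⌊241/2⌋ × 170 = 120 × 170 mm
M6: ⌊170/2⌋ × 120 = 85 × 120 mm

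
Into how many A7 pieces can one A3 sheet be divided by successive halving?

16

Each ISO step halves the sheet: 1 × A3 → 2 × A4 → 4 × A5 → 8 × A6 → …
From A3 to A7 is 4 halving steps: 2^4 = 16.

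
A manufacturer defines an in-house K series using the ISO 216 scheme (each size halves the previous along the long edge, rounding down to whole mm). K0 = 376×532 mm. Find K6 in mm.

47 × 66 mm

K1: ⌊532/2⌋ × 376 = 266 × 376 mm
K2: ⌊376/2⌋ × 266 = 188 × 266 mm
K3: ⌊266/2⌋ × 188 = 133 × 188 mm
K4: ⌊188/2⌋ × 133 = 94 × 133 mm
K5: ⌊133/2⌋ × 94 = 66 × 94 mm
K6: ⌊94/2⌋ × 66 = 47 × 66 mm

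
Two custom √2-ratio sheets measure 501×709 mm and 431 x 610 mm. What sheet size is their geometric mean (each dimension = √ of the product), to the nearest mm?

465 × 658 mm

Short side: √(501 · 431) = √215931 ≈ 464.7 → 465 mm
Long side: √(709 · 610) = √432490 ≈ 657.6 → 658 mm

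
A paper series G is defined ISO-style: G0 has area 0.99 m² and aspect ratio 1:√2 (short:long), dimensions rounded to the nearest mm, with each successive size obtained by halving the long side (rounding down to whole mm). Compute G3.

Let G0's short side be w mm. w · w√2 = 0.99 m² = 990,000 mm², so w ≈ 836.7 mm and w√2 ≈ 1183.2 mm → G0 = 837 × 1183 mm.
G1: ⌊1183/2⌋ × 837 = 591 × 837 mm
G2: ⌊837/2⌋ × 591 = 418 × 591 mm
G3: ⌊591/2⌋ × 418 = 295 × 418 mm

295 × 418 mm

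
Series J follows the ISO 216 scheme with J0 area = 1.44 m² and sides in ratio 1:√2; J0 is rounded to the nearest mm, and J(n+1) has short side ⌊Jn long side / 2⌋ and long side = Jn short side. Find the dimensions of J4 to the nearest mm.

Let J0's short side be w mm. w · w√2 = 1.44 m² = 1,440,000 mm², so w ≈ 1009.1 mm and w√2 ≈ 1427.0 mm → J0 = 1009 × 1427 mm.
J1: ⌊1427/2⌋ × 1009 = 713 × 1009 mm
J2: ⌊1009/2⌋ × 713 = 504 × 713 mm
J3: ⌊713/2⌋ × 504 = 356 × 504 mm
J4: ⌊504/2⌋ × 356 = 252 × 356 mm

252 × 356 mm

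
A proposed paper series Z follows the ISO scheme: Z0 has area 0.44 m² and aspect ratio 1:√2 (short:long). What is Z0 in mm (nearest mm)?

558 × 789 mm

Let the short side be w mm. Then w · w√2 = 0.44 m² = 440,000 mm².
w² = 440,000/√2, so w ≈ 557.8 mm; long side = w√2 ≈ 788.8 mm.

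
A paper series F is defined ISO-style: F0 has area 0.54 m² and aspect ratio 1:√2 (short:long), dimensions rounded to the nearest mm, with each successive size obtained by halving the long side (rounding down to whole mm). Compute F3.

Let F0's short side be w mm. w · w√2 = 0.54 m² = 540,000 mm², so w ≈ 617.9 mm and w√2 ≈ 873.9 mm → F0 = 618 × 874 mm.
F1: ⌊874/2⌋ × 618 = 437 × 618 mm
F2: ⌊618/2⌋ × 437 = 309 × 437 mm
F3: ⌊437/2⌋ × 309 = 218 × 309 mm

218 × 309 mm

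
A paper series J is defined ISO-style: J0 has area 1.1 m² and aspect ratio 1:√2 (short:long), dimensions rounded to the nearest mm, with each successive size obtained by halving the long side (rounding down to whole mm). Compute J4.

Let J0's short side be w mm. w · w√2 = 1.1 m² = 1,100,000 mm², so w ≈ 881.9 mm and w√2 ≈ 1247.3 mm → J0 = 882 × 1247 mm.
J1: ⌊1247/2⌋ × 882 = 623 × 882 mm
J2: ⌊882/2⌋ × 623 = 441 × 623 mm
J3: ⌊623/2⌋ × 441 = 311 × 441 mm
J4: ⌊441/2⌋ × 311 = 220 × 311 mm

220 × 311 mm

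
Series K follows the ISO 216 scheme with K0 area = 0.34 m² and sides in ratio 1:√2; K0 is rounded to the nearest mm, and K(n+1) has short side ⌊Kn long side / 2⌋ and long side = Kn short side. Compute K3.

Let K0's short side be w mm. w · w√2 = 0.34 m² = 340,000 mm², so w ≈ 490.3 mm and w√2 ≈ 693.4 mm → K0 = 490 × 693 mm.
K1: ⌊693/2⌋ × 490 = 346 × 490 mm
K2: ⌊490/2⌋ × 346 = 245 × 346 mm
K3: ⌊346/2⌋ × 245 = 173 × 245 mm

173 × 245 mm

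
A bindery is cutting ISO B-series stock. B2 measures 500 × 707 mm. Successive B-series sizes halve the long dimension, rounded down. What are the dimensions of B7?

B3: ⌊707/2⌋ × 500 = 353 × 500 mm
B4: ⌊500/2⌋ × 353 = 250 × 353 mm
B5: ⌊353/2⌋ × 250 = 176 × 250 mm
B6: ⌊250/2⌋ × 176 = 125 × 176 mm
B7: ⌊176/2⌋ × 125 = 88 × 125 mm

88 × 125 mm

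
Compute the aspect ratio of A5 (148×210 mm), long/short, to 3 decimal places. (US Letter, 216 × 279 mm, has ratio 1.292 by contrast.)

1.419

210 / 148 = 1.419
ISO 216 targets √2 ≈ 1.414; the +0.005 deviation is from mm rounding.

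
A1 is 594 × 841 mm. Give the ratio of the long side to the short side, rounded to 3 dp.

1.416

841 / 594 = 1.416
ISO 216 targets √2 ≈ 1.414; the +0.002 deviation is from mm rounding.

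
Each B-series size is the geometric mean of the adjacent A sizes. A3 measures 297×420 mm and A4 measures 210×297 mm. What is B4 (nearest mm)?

250 × 353 mm

Short side: √(297 · 210) = √62370 ≈ 249.7 → 250 mm
Long side: √(420 · 297) = √124740 ≈ 353.2 → 353 mm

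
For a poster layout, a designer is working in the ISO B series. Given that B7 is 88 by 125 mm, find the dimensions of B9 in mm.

B8: ⌊125/2⌋ × 88 = 62 × 88 mm
B9: ⌊88/2⌋ × 62 = 44 × 62 mm

44 × 62 mm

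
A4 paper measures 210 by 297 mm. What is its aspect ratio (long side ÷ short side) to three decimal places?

1.414

297 / 210 = 1.414
Matches √2 ≈ 1.414 — the ISO 216 defining ratio.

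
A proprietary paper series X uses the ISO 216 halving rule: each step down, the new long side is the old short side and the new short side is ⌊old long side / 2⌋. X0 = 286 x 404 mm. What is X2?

X1: ⌊404/2⌋ × 286 = 202 × 286 mm
X2: ⌊286/2⌋ × 202 = 143 × 202 mm

143 × 202 mm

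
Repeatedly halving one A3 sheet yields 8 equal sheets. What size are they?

A6

8 = 2^3, so 3 halving steps.
A3 → A4 → … → A6 after 3 steps.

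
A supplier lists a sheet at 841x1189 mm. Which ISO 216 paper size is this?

A0 (841 × 1189 mm)

Aspect ratio 1189/841 ≈ 1.414 — close to the ISO √2 ≈ 1.414.
In the A-series (A0 area = 1 m²): A0 = 841 × 1189 mm.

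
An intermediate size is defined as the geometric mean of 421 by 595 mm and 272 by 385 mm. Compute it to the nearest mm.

338 × 479 mm

Short side: √(421 · 272) = √114512 ≈ 338.4 → 338 mm
Long side: √(595 · 385) = √229075 ≈ 478.6 → 479 mm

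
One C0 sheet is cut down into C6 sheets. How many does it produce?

Each ISO step halves the sheet: 1 × C0 → 2 × C1 → 4 × C2 → 8 × C3 → …
From C0 to C6 is 6 halving steps: 2^6 = 64.

64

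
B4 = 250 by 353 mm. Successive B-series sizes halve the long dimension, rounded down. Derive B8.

B5: ⌊353/2⌋ × 250 = 176 × 250 mm
B6: ⌊250/2⌋ × 176 = 125 × 176 mm
B7: ⌊176/2⌋ × 125 = 88 × 125 mm
B8: ⌊125/2⌋ × 88 = 62 × 88 mm

62 × 88 mm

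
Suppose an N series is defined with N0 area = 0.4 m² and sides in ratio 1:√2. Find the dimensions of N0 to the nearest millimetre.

532 × 752 mm

Let the short side be w mm. Then w · w√2 = 0.4 m² = 400,000 mm².
w² = 400,000/√2, so w ≈ 531.8 mm; long side = w√2 ≈ 752.1 mm.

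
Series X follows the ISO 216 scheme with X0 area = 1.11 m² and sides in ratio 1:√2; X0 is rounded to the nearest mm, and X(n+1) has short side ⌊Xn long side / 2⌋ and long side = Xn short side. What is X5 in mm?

156 × 221 mm

Let X0's short side be w mm. w · w√2 = 1.11 m² = 1,110,000 mm², so w ≈ 885.9 mm and w√2 ≈ 1252.9 mm → X0 = 886 × 1253 mm.
X1: ⌊1253/2⌋ × 886 = 626 × 886 mm
X2: ⌊886/2⌋ × 626 = 443 × 626 mm
X3: ⌊626/2⌋ × 443 = 313 × 443 mm
X4: ⌊443/2⌋ × 313 = 221 × 313 mm
X5: ⌊313/2⌋ × 221 = 156 × 221 mm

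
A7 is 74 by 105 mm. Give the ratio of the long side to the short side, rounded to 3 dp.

1.419

105 / 74 = 1.419
ISO 216 targets √2 ≈ 1.414; the +0.005 deviation is from mm rounding.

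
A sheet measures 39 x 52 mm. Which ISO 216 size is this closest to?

A9 (37 × 52 mm)

Aspect ratio 52/39 ≈ 1.333 (ISO target is √2 ≈ 1.414).
In the A-series (A0 area = 1 m²): A9 = 37 × 52 mm.
Off by 2 mm total — nearest standard size.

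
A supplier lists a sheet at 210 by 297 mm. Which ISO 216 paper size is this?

A4 (210 × 297 mm)

Aspect ratio 297/210 ≈ 1.414 — close to the ISO √2 ≈ 1.414.
In the A-series (A0 area = 1 m²): A4 = 210 × 297 mm.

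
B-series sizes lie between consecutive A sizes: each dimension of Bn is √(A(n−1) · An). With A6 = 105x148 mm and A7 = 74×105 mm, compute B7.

Short side: √(105 · 74) = √7770 ≈ 88.1 → 88 mm
Long side: √(148 · 105) = √15540 ≈ 124.7 → 125 mm

88 × 125 mm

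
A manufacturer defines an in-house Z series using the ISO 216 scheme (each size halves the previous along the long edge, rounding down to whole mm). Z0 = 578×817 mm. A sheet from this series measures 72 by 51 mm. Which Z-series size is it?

Z0: 578 × 817 mm
Z1: 408 × 578 mm
Z2: 289 × 408 mm
Z3: 204 × 289 mm
Z4: 144 × 204 mm
Z5: 102 × 144 mm
Z6: 72 × 102 mm
Z7: 51 × 72 mm
Z8: 36 × 51 mm
→ matches Z7.

Z7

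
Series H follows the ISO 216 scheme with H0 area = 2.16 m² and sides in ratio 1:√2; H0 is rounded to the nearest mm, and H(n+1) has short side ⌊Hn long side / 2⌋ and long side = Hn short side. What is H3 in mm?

Let H0's short side be w mm. w · w√2 = 2.16 m² = 2,160,000 mm², so w ≈ 1235.9 mm and w√2 ≈ 1747.8 mm → H0 = 1236 × 1748 mm.
H1: ⌊1748/2⌋ × 1236 = 874 × 1236 mm
H2: ⌊1236/2⌋ × 874 = 618 × 874 mm
H3: ⌊874/2⌋ × 618 = 437 × 618 mm

437 × 618 mm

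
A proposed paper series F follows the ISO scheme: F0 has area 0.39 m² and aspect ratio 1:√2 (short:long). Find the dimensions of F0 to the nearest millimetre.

Let the short side be w mm. Then w · w√2 = 0.39 m² = 390,000 mm².
w² = 390,000/√2, so w ≈ 525.1 mm; long side = w√2 ≈ 742.7 mm.

525 × 743 mm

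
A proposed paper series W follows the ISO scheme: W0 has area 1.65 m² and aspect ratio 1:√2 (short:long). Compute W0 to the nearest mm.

Let the short side be w mm. Then w · w√2 = 1.65 m² = 1,650,000 mm².
w² = 1,650,000/√2, so w ≈ 1080.2 mm; long side = w√2 ≈ 1527.6 mm.

1080 × 1528 mm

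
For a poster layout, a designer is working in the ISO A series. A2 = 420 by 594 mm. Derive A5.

A3: ⌊594/2⌋ × 420 = 297 × 420 mm
A4: ⌊420/2⌋ × 297 = 210 × 297 mm
A5: ⌊297/2⌋ × 210 = 148 × 210 mm

148 × 210 mm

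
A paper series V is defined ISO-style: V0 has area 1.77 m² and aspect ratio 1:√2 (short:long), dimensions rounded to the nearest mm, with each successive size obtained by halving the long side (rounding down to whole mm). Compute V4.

279 × 395 mm

Let V0's short side be w mm. w · w√2 = 1.77 m² = 1,770,000 mm², so w ≈ 1118.7 mm and w√2 ≈ 1582.1 mm → V0 = 1119 × 1582 mm.
V1: ⌊1582/2⌋ × 1119 = 791 × 1119 mm
V2: ⌊1119/2⌋ × 791 = 559 × 791 mm
V3: ⌊791/2⌋ × 559 = 395 × 559 mm
V4: ⌊559/2⌋ × 395 = 279 × 395 mm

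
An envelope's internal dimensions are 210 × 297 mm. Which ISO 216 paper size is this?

Aspect ratio 297/210 ≈ 1.414 — close to the ISO √2 ≈ 1.414.
In the A-series (A0 area = 1 m²): A4 = 210 × 297 mm.

A4 (210 × 297 mm)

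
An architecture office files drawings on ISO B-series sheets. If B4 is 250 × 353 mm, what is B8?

B5: ⌊353/2⌋ × 250 = 176 × 250 mm
B6: ⌊250/2⌋ × 176 = 125 × 176 mm
B7: ⌊176/2⌋ × 125 = 88 × 125 mm
B8: ⌊125/2⌋ × 88 = 62 × 88 mm

62 × 88 mm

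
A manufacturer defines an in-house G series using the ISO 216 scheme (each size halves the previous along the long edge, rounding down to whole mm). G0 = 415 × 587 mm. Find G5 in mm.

73 × 103 mm

G1: ⌊587/2⌋ × 415 = 293 × 415 mm
G2: ⌊415/2⌋ × 293 = 207 × 293 mm
G3: ⌊293/2⌋ × 207 = 146 × 207 mm
G4: ⌊207/2⌋ × 146 = 103 × 146 mm
G5: ⌊146/2⌋ × 103 = 73 × 103 mm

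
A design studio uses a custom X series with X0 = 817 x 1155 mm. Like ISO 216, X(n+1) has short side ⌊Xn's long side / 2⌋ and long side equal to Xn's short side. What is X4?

204 × 288 mm

X1: ⌊1155/2⌋ × 817 = 577 × 817 mm
X2: ⌊817/2⌋ × 577 = 408 × 577 mm
X3: ⌊577/2⌋ × 408 = 288 × 408 mm
X4: ⌊408/2⌋ × 288 = 204 × 288 mm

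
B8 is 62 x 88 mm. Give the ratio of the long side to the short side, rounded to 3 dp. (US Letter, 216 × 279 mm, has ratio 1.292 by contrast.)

1.419

88 / 62 = 1.419
ISO 216 targets √2 ≈ 1.414; the +0.005 deviation is from mm rounding.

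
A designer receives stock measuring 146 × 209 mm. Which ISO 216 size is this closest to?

Aspect ratio 209/146 ≈ 1.432 (ISO target is √2 ≈ 1.414).
In the A-series (A0 area = 1 m²): A5 = 148 × 210 mm.
Off by 3 mm total — nearest standard size.

A5 (148 × 210 mm)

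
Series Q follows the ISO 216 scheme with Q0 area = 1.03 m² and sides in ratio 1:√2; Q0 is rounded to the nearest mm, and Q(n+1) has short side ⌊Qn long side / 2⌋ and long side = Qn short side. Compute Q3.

Let Q0's short side be w mm. w · w√2 = 1.03 m² = 1,030,000 mm², so w ≈ 853.4 mm and w√2 ≈ 1206.9 mm → Q0 = 853 × 1207 mm.
Q1: ⌊1207/2⌋ × 853 = 603 × 853 mm
Q2: ⌊853/2⌋ × 603 = 426 × 603 mm
Q3: ⌊603/2⌋ × 426 = 301 × 426 mm

301 × 426 mm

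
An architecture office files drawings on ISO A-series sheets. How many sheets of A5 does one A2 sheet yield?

8

Each ISO step halves the sheet: 1 × A2 → 2 × A3 → 4 × A4 → 8 × A5
From A2 to A5 is 3 halving steps: 2^3 = 8.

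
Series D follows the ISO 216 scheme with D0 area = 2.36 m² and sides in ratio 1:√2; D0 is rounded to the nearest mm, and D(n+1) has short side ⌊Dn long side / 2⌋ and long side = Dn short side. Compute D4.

Let D0's short side be w mm. w · w√2 = 2.36 m² = 2,360,000 mm², so w ≈ 1291.8 mm and w√2 ≈ 1826.9 mm → D0 = 1292 × 1827 mm.
D1: ⌊1827/2⌋ × 1292 = 913 × 1292 mm
D2: ⌊1292/2⌋ × 913 = 646 × 913 mm
D3: ⌊913/2⌋ × 646 = 456 × 646 mm
D4: ⌊646/2⌋ × 456 = 323 × 456 mm

323 × 456 mm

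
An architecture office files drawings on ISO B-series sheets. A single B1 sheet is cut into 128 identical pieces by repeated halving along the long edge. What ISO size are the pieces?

128 = 2^7, so 7 halving steps.
B1 → B2 → … → B8 after 7 steps.

B8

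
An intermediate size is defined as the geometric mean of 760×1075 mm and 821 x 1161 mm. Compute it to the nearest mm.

Short side: √(760 · 821) = √623960 ≈ 789.9 → 790 mm
Long side: √(1075 · 1161) = √1248075 ≈ 1117.2 → 1117 mm

790 × 1117 mm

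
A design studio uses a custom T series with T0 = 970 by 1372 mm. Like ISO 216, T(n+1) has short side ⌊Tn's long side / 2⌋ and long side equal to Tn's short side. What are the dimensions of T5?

T1: ⌊1372/2⌋ × 970 = 686 × 970 mm
T2: ⌊970/2⌋ × 686 = 485 × 686 mm
T3: ⌊686/2⌋ × 485 = 343 × 485 mm
T4: ⌊485/2⌋ × 343 = 242 × 343 mm
T5: ⌊343/2⌋ × 242 = 171 × 242 mm

171 × 242 mm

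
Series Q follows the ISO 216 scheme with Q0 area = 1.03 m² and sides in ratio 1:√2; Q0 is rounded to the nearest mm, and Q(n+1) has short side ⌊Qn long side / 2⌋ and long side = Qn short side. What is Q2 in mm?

426 × 603 mm

Let Q0's short side be w mm. w · w√2 = 1.03 m² = 1,030,000 mm², so w ≈ 853.4 mm and w√2 ≈ 1206.9 mm → Q0 = 853 × 1207 mm.
Q1: ⌊1207/2⌋ × 853 = 603 × 853 mm
Q2: ⌊853/2⌋ × 603 = 426 × 603 mm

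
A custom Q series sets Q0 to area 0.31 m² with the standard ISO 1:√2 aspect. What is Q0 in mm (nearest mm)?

468 × 662 mm

Let the short side be w mm. Then w · w√2 = 0.31 m² = 310,000 mm².
w² = 310,000/√2, so w ≈ 468.2 mm; long side = w√2 ≈ 662.1 mm.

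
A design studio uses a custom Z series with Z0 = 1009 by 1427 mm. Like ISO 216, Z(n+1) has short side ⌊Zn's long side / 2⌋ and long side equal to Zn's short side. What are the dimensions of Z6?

Z1: ⌊1427/2⌋ × 1009 = 713 × 1009 mm
Z2: ⌊1009/2⌋ × 713 = 504 × 713 mm
Z3: ⌊713/2⌋ × 504 = 356 × 504 mm
Z4: ⌊504/2⌋ × 356 = 252 × 356 mm
Z5: ⌊356/2⌋ × 252 = 178 × 252 mm
Z6: ⌊252/2⌋ × 178 = 126 × 178 mm

126 × 178 mm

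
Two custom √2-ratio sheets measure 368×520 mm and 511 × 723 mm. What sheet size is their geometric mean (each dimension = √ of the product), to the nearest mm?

434 × 613 mm

Short side: √(368 · 511) = √188048 ≈ 433.6 → 434 mm
Long side: √(520 · 723) = √375960 ≈ 613.2 → 613 mm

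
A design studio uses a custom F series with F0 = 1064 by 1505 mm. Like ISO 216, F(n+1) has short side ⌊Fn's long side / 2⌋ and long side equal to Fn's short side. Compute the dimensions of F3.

376 × 532 mm

F1: ⌊1505/2⌋ × 1064 = 752 × 1064 mm
F2: ⌊1064/2⌋ × 752 = 532 × 752 mm
F3: ⌊752/2⌋ × 532 = 376 × 532 mm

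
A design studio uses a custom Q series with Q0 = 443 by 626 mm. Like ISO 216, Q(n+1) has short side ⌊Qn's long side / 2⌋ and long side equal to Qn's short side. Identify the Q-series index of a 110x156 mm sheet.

Q0: 443 × 626 mm
Q1: 313 × 443 mm
Q2: 221 × 313 mm
Q3: 156 × 221 mm
Q4: 110 × 156 mm
Q5: 78 × 110 mm
→ matches Q4.

Q4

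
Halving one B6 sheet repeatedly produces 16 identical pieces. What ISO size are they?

B10

16 = 2^4, so 4 halving steps.
B6 → B7 → … → B10 after 4 steps.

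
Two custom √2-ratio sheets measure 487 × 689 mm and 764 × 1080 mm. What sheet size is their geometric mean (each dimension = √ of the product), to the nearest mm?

Short side: √(487 · 764) = √372068 ≈ 610.0 → 610 mm
Long side: √(689 · 1080) = √744120 ≈ 862.6 → 863 mm

610 × 863 mm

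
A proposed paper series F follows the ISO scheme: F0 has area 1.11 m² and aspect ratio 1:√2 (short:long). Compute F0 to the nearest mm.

Let the short side be w mm. Then w · w√2 = 1.11 m² = 1,110,000 mm².
w² = 1,110,000/√2, so w ≈ 885.9 mm; long side = w√2 ≈ 1252.9 mm.

886 × 1253 mm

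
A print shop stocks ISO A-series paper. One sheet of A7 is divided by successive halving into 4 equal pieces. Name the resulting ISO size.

A9

4 = 2^2, so 2 halving steps.
A7 → A8 → … → A9 after 2 steps.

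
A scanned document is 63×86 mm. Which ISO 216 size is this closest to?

B8 (62 × 88 mm)

Aspect ratio 86/63 ≈ 1.365 (ISO target is √2 ≈ 1.414).
In the B-series (B0 = 1000 × 1414 mm): B8 = 62 × 88 mm.
Off by 3 mm total — nearest standard size.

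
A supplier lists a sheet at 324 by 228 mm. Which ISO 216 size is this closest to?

C4 (229 × 324 mm)

Aspect ratio 324/228 ≈ 1.421 — close to the ISO √2 ≈ 1.414.
In the C-series (envelope sizes, between A and B): C4 = 229 × 324 mm.
Off by 1 mm total — nearest standard size.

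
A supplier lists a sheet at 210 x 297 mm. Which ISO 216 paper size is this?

Aspect ratio 297/210 ≈ 1.414 — close to the ISO √2 ≈ 1.414.
In the A-series (A0 area = 1 m²): A4 = 210 × 297 mm.

A4 (210 × 297 mm)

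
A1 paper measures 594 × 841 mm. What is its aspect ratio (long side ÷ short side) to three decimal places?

1.416

841 / 594 = 1.416
ISO 216 targets √2 ≈ 1.414; the +0.002 deviation is from mm rounding.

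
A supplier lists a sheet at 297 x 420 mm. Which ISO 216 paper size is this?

A3 (297 × 420 mm)

Aspect ratio 420/297 ≈ 1.414 — close to the ISO √2 ≈ 1.414.
In the A-series (A0 area = 1 m²): A3 = 297 × 420 mm.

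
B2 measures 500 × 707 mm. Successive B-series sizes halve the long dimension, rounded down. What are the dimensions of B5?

176 × 250 mm

B3: ⌊707/2⌋ × 500 = 353 × 500 mm
B4: ⌊500/2⌋ × 353 = 250 × 353 mm
B5: ⌊353/2⌋ × 250 = 176 × 250 mm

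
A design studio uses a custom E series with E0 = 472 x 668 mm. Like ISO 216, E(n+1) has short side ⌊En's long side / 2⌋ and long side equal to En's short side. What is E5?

83 × 118 mm

E1: ⌊668/2⌋ × 472 = 334 × 472 mm
E2: ⌊472/2⌋ × 334 = 236 × 334 mm
E3: ⌊334/2⌋ × 236 = 167 × 236 mm
E4: ⌊236/2⌋ × 167 = 118 × 167 mm
E5: ⌊167/2⌋ × 118 = 83 × 118 mm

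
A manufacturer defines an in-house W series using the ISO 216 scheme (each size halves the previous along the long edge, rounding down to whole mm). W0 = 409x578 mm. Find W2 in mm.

W1: ⌊578/2⌋ × 409 = 289 × 409 mm
W2: ⌊409/2⌋ × 289 = 204 × 289 mm

204 × 289 mm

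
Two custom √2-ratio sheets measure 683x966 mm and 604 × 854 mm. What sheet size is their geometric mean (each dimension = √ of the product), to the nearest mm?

642 × 908 mm

Short side: √(683 · 604) = √412532 ≈ 642.3 → 642 mm
Long side: √(966 · 854) = √824964 ≈ 908.3 → 908 mm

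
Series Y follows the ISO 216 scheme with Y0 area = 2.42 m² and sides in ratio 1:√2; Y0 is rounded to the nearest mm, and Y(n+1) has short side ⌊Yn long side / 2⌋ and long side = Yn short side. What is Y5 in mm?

Let Y0's short side be w mm. w · w√2 = 2.42 m² = 2,420,000 mm², so w ≈ 1308.1 mm and w√2 ≈ 1850.0 mm → Y0 = 1308 × 1850 mm.
Y1: ⌊1850/2⌋ × 1308 = 925 × 1308 mm
Y2: ⌊1308/2⌋ × 925 = 654 × 925 mm
Y3: ⌊925/2⌋ × 654 = 462 × 654 mm
Y4: ⌊654/2⌋ × 462 = 327 × 462 mm
Y5: ⌊462/2⌋ × 327 = 231 × 327 mm

231 × 327 mm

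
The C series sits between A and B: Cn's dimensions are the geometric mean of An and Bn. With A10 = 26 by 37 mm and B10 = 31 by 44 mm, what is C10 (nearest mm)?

Short side: √(26 · 31) = √806 ≈ 28.4 → 28 mm
Long side: √(37 · 44) = √1628 ≈ 40.3 → 40 mm

28 × 40 mm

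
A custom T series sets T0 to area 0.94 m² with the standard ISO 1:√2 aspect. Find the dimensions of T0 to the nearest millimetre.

815 × 1153 mm

Let the short side be w mm. Then w · w√2 = 0.94 m² = 940,000 mm².
w² = 940,000/√2, so w ≈ 815.3 mm; long side = w√2 ≈ 1153.0 mm.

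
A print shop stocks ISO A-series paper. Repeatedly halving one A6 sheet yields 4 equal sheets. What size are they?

A8

4 = 2^2, so 2 halving steps.
A6 → A7 → … → A8 after 2 steps.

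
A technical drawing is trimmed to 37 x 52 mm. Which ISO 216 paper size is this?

A9 (37 × 52 mm)

Aspect ratio 52/37 ≈ 1.405 — close to the ISO √2 ≈ 1.414.
In the A-series (A0 area = 1 m²): A9 = 37 × 52 mm.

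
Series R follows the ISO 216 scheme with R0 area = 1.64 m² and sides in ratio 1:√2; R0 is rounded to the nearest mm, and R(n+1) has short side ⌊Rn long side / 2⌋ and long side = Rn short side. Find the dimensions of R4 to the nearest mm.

269 × 380 mm

Let R0's short side be w mm. w · w√2 = 1.64 m² = 1,640,000 mm², so w ≈ 1076.9 mm and w√2 ≈ 1522.9 mm → R0 = 1077 × 1523 mm.
R1: ⌊1523/2⌋ × 1077 = 761 × 1077 mm
R2: ⌊1077/2⌋ × 761 = 538 × 761 mm
R3: ⌊761/2⌋ × 538 = 380 × 538 mm
R4: ⌊538/2⌋ × 380 = 269 × 380 mm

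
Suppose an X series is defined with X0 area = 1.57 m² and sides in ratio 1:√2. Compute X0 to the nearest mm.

Let the short side be w mm. Then w · w√2 = 1.57 m² = 1,570,000 mm².
w² = 1,570,000/√2, so w ≈ 1053.6 mm; long side = w√2 ≈ 1490.1 mm.

1054 × 1490 mm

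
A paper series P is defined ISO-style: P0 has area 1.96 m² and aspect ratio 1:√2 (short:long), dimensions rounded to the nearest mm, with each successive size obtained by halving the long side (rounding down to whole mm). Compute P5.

Let P0's short side be w mm. w · w√2 = 1.96 m² = 1,960,000 mm², so w ≈ 1177.3 mm and w√2 ≈ 1664.9 mm → P0 = 1177 × 1665 mm.
P1: ⌊1665/2⌋ × 1177 = 832 × 1177 mm
P2: ⌊1177/2⌋ × 832 = 588 × 832 mm
P3: ⌊832/2⌋ × 588 = 416 × 588 mm
P4: ⌊588/2⌋ × 416 = 294 × 416 mm
P5: ⌊416/2⌋ × 294 = 208 × 294 mm

208 × 294 mm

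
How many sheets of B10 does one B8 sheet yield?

B8 = 62 × 88 mm; B10 = 31 × 44 mm.
Each halving step doubles the count; 2 steps from B8 to B10.
2^2 = 4.

4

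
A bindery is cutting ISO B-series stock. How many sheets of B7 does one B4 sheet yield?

8

B4 = 250 × 353 mm; B7 = 88 × 125 mm.
Each halving step doubles the count; 3 steps from B4 to B7.
2^3 = 8.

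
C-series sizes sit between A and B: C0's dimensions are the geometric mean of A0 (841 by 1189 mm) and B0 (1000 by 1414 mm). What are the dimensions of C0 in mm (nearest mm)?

917 × 1297 mm

Short: √(841 · 1000) = √841000 ≈ 917.1 mm.
Long: √(1189 · 1414) = √1681246 ≈ 1296.6 mm.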